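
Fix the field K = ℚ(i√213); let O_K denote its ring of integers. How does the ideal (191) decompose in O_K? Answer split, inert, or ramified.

p splits

d = -213 ≡ 3 (mod 4), so O_K = ℤ[√-213] and disc(K) = 4d = -852.
disc(K) = -852 is not divisible by 191; 191 is unramified.
(-213/191) = 169^95 mod 191 = 1, giving Legendre symbol 1.
(-213/191) = 1, so 191 splits.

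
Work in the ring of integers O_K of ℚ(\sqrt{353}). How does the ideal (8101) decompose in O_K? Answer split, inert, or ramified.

splits completely

353 mod 4 = 1, hence disc K = 353 and O_K = ℤ[(1+√353)/2].
Since gcd(8101, 353) = 1 the prime 8101 does not ramify.
Compute (353/8101) via Euler: 353^((8101-1)/2) mod 8101 = 1, so (353/8101) = 1.
(353/8101) = 1, so 8101 splits.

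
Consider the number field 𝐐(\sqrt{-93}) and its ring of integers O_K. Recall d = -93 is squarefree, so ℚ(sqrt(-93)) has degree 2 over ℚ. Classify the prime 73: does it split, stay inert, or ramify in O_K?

-93 mod 4 = 3, hence disc K = 4·(-93) = -372 and O_K = ℤ[√-93].
Since gcd(73, -372) = 1 the prime 73 does not ramify.
(-93/73) = 53^36 mod 73 = 72, giving Legendre symbol -1.
d is a non-residue mod p, hence 73 remains inert in O_K.

73 remains inert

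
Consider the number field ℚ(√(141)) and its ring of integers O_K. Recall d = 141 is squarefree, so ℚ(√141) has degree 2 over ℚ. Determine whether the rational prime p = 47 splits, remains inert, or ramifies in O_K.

141 mod 4 = 1, hence disc K = 141 and O_K = ℤ[(1+√141)/2].
Ramification test: 47 | 141. The prime 47 ramifies in K.

ramified — (47) = 𝔭²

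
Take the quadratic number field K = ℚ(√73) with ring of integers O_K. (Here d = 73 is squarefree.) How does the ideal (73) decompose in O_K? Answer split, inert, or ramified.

73 mod 4 = 1, hence disc K = 73 and O_K = ℤ[(1+√73)/2].
disc(K) = 73 = 73·1, so p = 73 is ramified.

ramified — (73) = 𝔭²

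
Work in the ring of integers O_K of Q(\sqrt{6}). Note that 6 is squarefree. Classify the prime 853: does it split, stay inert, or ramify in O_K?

6 mod 4 = 2, hence disc K = 4·6 = 24 and O_K = ℤ[√6].
disc(K) = 24 is not divisible by 853; 853 is unramified.
Compute (6/853) via Euler: 6^((853-1)/2) mod 853 = 852, so (6/853) = -1.
d is a non-residue mod p, hence 853 remains inert in O_K.

inert — (853) stays prime in O_K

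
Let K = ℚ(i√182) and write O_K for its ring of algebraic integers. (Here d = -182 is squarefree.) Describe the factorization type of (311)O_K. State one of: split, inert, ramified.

remains prime (inert)

d = -182 ≡ 2 (mod 4), so O_K = ℤ[√-182] and disc(K) = 4d = -728.
Since gcd(311, -728) = 1 the prime 311 does not ramify.
Compute (-182/311) via Euler: 129^((311-1)/2) mod 311 = 310, so (-182/311) = -1.
(-182/311) = -1, so 311 is inert.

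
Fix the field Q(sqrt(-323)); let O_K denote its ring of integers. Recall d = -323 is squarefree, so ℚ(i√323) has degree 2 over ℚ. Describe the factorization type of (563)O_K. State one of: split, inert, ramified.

inert

d = -323 ≡ 1 (mod 4), so O_K = ℤ[(1+√-323)/2] and disc(K) = d = -323.
Since gcd(563, -323) = 1 the prime 563 does not ramify.
(-323/563) = 240^281 mod 563 = 562, giving Legendre symbol -1.
d is a non-residue mod p, hence 563 remains inert in O_K.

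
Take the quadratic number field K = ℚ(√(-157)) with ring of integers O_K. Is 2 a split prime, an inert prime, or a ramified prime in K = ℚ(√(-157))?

-157 mod 4 = 3, hence disc K = 4·(-157) = -628 and O_K = ℤ[√-157].
disc(K) = -628 = 2·(-314), so p = 2 is ramified.

p ramifies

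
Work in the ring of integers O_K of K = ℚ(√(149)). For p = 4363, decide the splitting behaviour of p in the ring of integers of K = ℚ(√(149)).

p splits

d = 149 ≡ 1 (mod 4), so O_K = ℤ[(1+√149)/2] and disc(K) = d = 149.
disc(K) = 149 is not divisible by 4363; 4363 is unramified.
Legendre symbol by Euler's criterion: (149/4363) ≡ 149^2181 ≡ 1 (mod 4363), i.e. (149/4363) = 1.
(149/4363) = 1, so 4363 splits.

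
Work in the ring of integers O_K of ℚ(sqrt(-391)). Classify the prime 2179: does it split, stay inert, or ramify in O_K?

split

-391 mod 4 = 1, hence disc K = -391 and O_K = ℤ[(1+√-391)/2].
2179 ∤ -391, so 2179 is unramified.
Euler's criterion: (-391)^1089 mod 2179 = 1. Thus (-391|2179) = 1.
Legendre symbol 1 ⇒ 2179 is split.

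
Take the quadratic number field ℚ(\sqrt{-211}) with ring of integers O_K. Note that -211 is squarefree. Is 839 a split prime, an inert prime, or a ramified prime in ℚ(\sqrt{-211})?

Since -211 ≡ 1 mod 4, the ring of integers is ℤ[(1+√-211)/2] with discriminant -211.
839 ∤ -211, so 839 is unramified.
(-211/839) = 628^419 mod 839 = 838, giving Legendre symbol -1.
Legendre symbol -1 ⇒ 839 is inert.

inert — (839) stays prime in O_K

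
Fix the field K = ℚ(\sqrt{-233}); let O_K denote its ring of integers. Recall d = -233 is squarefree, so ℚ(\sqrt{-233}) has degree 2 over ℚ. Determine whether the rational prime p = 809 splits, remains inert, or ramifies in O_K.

d = -233 ≡ 3 (mod 4), so O_K = ℤ[√-233] and disc(K) = 4d = -932.
disc(K) = -932 is not divisible by 809; 809 is unramified.
(-233/809) = 576^404 mod 809 = 1, giving Legendre symbol 1.
d is a quadratic residue mod p, hence 809 splits in O_K.

809 splits in O_K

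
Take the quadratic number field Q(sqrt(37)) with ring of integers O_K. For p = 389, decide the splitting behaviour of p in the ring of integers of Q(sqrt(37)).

389 remains inert

d = 37 ≡ 1 (mod 4), so O_K = ℤ[(1+√37)/2] and disc(K) = d = 37.
389 ∤ 37, so 389 is unramified.
Compute (37/389) via Euler: 37^((389-1)/2) mod 389 = 388, so (37/389) = -1.
Legendre symbol -1 ⇒ 389 is inert.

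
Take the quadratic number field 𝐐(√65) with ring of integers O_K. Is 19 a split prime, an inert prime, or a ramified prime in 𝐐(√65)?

p is inert

65 mod 4 = 1, hence disc K = 65 and O_K = ℤ[(1+√65)/2].
19 ∤ 65, so 19 is unramified.
Euler's criterion: 65^9 mod 19 = 18. Thus (65|19) = -1.
(65/19) = -1, so 19 is inert.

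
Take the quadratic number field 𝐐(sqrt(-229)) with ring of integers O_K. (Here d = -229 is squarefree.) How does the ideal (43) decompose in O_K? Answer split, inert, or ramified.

-229 mod 4 = 3, hence disc K = 4·(-229) = -916 and O_K = ℤ[√-229].
disc(K) = -916 is not divisible by 43; 43 is unramified.
Compute (-229/43) via Euler: 29^((43-1)/2) mod 43 = 42, so (-229/43) = -1.
d is a non-residue mod p, hence 43 remains inert in O_K.

inert — (43) stays prime in O_K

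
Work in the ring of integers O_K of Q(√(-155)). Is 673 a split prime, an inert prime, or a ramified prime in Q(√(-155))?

-155 mod 4 = 1, hence disc K = -155 and O_K = ℤ[(1+√-155)/2].
disc(K) = -155 is not divisible by 673; 673 is unramified.
(-155/673) = 518^336 mod 673 = 1, giving Legendre symbol 1.
d is a quadratic residue mod p, hence 673 splits in O_K.

673 splits in O_K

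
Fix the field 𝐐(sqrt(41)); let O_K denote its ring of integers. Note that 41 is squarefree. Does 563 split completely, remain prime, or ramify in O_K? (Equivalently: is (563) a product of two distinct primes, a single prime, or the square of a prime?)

remains prime (inert)

d = 41 ≡ 1 (mod 4), so O_K = ℤ[(1+√41)/2] and disc(K) = d = 41.
Since gcd(563, 41) = 1 the prime 563 does not ramify.
Compute (41/563) via Euler: 41^((563-1)/2) mod 563 = 562, so (41/563) = -1.
Legendre symbol -1 ⇒ 563 is inert.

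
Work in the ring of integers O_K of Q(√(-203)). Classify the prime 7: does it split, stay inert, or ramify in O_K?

p ramifies

-203 mod 4 = 1, hence disc K = -203 and O_K = ℤ[(1+√-203)/2].
7 divides disc(K) = -203, so 7 ramifies.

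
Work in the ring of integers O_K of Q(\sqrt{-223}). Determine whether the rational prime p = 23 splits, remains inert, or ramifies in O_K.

-223 mod 4 = 1, hence disc K = -223 and O_K = ℤ[(1+√-223)/2].
Since gcd(23, -223) = 1 the prime 23 does not ramify.
Legendre symbol by Euler's criterion: (-223/23) ≡ (-223)^11 ≡ 22 (mod 23), i.e. (-223/23) = -1.
Legendre symbol -1 ⇒ 23 is inert.

inert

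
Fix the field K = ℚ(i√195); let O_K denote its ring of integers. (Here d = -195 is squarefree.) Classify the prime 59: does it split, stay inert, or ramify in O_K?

split — (59) = 𝔭₁𝔭₂ with 𝔭₁ ≠ 𝔭₂

-195 mod 4 = 1, hence disc K = -195 and O_K = ℤ[(1+√-195)/2].
59 ∤ -195, so 59 is unramified.
Euler's criterion: (-195)^29 mod 59 = 1. Thus (-195|59) = 1.
d is a quadratic residue mod p, hence 59 splits in O_K.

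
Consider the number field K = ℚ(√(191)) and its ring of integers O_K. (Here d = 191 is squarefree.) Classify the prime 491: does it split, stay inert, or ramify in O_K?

inert — (491) stays prime in O_K

d = 191 ≡ 3 (mod 4), so O_K = ℤ[√191] and disc(K) = 4d = 764.
Since gcd(491, 764) = 1 the prime 491 does not ramify.
Compute (191/491) via Euler: 191^((491-1)/2) mod 491 = 490, so (191/491) = -1.
(191/491) = -1, so 491 is inert.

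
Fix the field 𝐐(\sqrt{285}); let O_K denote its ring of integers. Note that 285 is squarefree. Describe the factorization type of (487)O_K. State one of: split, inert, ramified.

285 mod 4 = 1, hence disc K = 285 and O_K = ℤ[(1+√285)/2].
Since gcd(487, 285) = 1 the prime 487 does not ramify.
Euler's criterion: 285^243 mod 487 = 1. Thus (285|487) = 1.
d is a quadratic residue mod p, hence 487 splits in O_K.

splits completely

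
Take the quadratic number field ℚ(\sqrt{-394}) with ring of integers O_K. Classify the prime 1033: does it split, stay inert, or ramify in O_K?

inert — (1033) stays prime in O_K

d = -394 ≡ 2 (mod 4), so O_K = ℤ[√-394] and disc(K) = 4d = -1576.
Since gcd(1033, -1576) = 1 the prime 1033 does not ramify.
(-394/1033) = 639^516 mod 1033 = 1032, giving Legendre symbol -1.
d is a non-residue mod p, hence 1033 remains inert in O_K.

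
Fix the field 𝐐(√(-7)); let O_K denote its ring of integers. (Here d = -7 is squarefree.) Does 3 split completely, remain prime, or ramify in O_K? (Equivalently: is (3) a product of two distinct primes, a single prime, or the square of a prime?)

-7 mod 4 = 1, hence disc K = -7 and O_K = ℤ[(1+√-7)/2].
Since gcd(3, -7) = 1 the prime 3 does not ramify.
Legendre symbol by Euler's criterion: (-7/3) ≡ (-7)^1 ≡ 2 (mod 3), i.e. (-7/3) = -1.
(-7/3) = -1, so 3 is inert.

remains prime (inert)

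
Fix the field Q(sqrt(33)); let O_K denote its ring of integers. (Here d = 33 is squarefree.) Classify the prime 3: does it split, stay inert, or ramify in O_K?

d = 33 ≡ 1 (mod 4), so O_K = ℤ[(1+√33)/2] and disc(K) = d = 33.
3 divides disc(K) = 33, so 3 ramifies.

3 is ramified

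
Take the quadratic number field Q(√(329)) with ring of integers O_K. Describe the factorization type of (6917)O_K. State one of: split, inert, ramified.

329 mod 4 = 1, hence disc K = 329 and O_K = ℤ[(1+√329)/2].
6917 ∤ 329, so 6917 is unramified.
Euler's criterion: 329^3458 mod 6917 = 1. Thus (329|6917) = 1.
d is a quadratic residue mod p, hence 6917 splits in O_K.

splits completely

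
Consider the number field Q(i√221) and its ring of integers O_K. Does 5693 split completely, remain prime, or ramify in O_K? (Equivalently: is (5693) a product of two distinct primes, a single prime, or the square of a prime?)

splits completely

-221 mod 4 = 3, hence disc K = 4·(-221) = -884 and O_K = ℤ[√-221].
Since gcd(5693, -884) = 1 the prime 5693 does not ramify.
Euler's criterion: (-221)^2846 mod 5693 = 1. Thus (-221|5693) = 1.
Legendre symbol 1 ⇒ 5693 is split.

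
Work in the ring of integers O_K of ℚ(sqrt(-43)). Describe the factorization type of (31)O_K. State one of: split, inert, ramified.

split — (31) = 𝔭₁𝔭₂ with 𝔭₁ ≠ 𝔭₂

-43 mod 4 = 1, hence disc K = -43 and O_K = ℤ[(1+√-43)/2].
31 ∤ -43, so 31 is unramified.
Legendre symbol by Euler's criterion: (-43/31) ≡ (-43)^15 ≡ 1 (mod 31), i.e. (-43/31) = 1.
Legendre symbol 1 ⇒ 31 is split.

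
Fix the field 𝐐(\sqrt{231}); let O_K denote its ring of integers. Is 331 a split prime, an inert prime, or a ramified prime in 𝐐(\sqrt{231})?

d = 231 ≡ 3 (mod 4), so O_K = ℤ[√231] and disc(K) = 4d = 924.
disc(K) = 924 is not divisible by 331; 331 is unramified.
Compute (231/331) via Euler: 231^((331-1)/2) mod 331 = 330, so (231/331) = -1.
(231/331) = -1, so 331 is inert.

inert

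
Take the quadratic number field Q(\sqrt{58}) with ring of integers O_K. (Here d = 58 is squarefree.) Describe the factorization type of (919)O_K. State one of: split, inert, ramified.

Since 58 ≢ 1 mod 4, the ring of integers is ℤ[√58] with discriminant 4·58 = 232.
Since gcd(919, 232) = 1 the prime 919 does not ramify.
(58/919) = 58^459 mod 919 = 1, giving Legendre symbol 1.
(58/919) = 1, so 919 splits.

splits completely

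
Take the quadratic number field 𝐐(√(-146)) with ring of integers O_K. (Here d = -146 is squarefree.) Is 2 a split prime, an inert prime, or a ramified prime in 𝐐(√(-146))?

d = -146 ≡ 2 (mod 4), so O_K = ℤ[√-146] and disc(K) = 4d = -584.
2 divides disc(K) = -584, so 2 ramifies.

ramifies in O_K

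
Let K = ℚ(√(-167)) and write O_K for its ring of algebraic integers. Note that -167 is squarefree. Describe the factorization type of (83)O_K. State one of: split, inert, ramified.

83 remains inert

Since -167 ≡ 1 mod 4, the ring of integers is ℤ[(1+√-167)/2] with discriminant -167.
Since gcd(83, -167) = 1 the prime 83 does not ramify.
(-167/83) = 82^41 mod 83 = 82, giving Legendre symbol -1.
d is a non-residue mod p, hence 83 remains inert in O_K.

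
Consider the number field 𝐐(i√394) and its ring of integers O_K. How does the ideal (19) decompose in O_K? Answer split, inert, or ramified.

19 splits in O_K

-394 mod 4 = 2, hence disc K = 4·(-394) = -1576 and O_K = ℤ[√-394].
Since gcd(19, -1576) = 1 the prime 19 does not ramify.
Legendre symbol by Euler's criterion: (-394/19) ≡ (-394)^9 ≡ 1 (mod 19), i.e. (-394/19) = 1.
(-394/19) = 1, so 19 splits.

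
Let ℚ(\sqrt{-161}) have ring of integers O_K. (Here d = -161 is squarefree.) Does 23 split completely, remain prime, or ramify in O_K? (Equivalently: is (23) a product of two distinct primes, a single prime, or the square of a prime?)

Since -161 ≢ 1 mod 4, the ring of integers is ℤ[√-161] with discriminant 4·(-161) = -644.
23 divides disc(K) = -644, so 23 ramifies.

ramified — (23) = 𝔭²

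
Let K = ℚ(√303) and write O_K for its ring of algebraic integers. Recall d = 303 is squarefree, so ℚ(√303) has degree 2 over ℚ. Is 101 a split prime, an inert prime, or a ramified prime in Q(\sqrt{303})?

d = 303 ≡ 3 (mod 4), so O_K = ℤ[√303] and disc(K) = 4d = 1212.
Ramification test: 101 | 1212. The prime 101 ramifies in K.

ramified — (101) = 𝔭²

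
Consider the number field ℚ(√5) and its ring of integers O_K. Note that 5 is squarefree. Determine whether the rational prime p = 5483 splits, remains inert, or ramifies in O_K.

inert — (5483) stays prime in O_K

Since 5 ≡ 1 mod 4, the ring of integers is ℤ[(1+√5)/2] with discriminant 5.
Since gcd(5483, 5) = 1 the prime 5483 does not ramify.
Legendre symbol by Euler's criterion: (5/5483) ≡ 5^2741 ≡ 5482 (mod 5483), i.e. (5/5483) = -1.
(5/5483) = -1, so 5483 is inert.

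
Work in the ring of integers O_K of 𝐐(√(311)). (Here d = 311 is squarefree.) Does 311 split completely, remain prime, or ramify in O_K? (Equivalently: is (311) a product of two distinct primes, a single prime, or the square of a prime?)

311 mod 4 = 3, hence disc K = 4·311 = 1244 and O_K = ℤ[√311].
311 divides disc(K) = 1244, so 311 ramifies.

ramified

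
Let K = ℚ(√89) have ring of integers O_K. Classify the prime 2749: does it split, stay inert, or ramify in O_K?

Since 89 ≡ 1 mod 4, the ring of integers is ℤ[(1+√89)/2] with discriminant 89.
2749 ∤ 89, so 2749 is unramified.
(89/2749) = 89^1374 mod 2749 = 1, giving Legendre symbol 1.
d is a quadratic residue mod p, hence 2749 splits in O_K.

p splits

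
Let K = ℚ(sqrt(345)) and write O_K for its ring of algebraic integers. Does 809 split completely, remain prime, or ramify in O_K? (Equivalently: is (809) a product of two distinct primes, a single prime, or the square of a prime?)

809 remains inert

d = 345 ≡ 1 (mod 4), so O_K = ℤ[(1+√345)/2] and disc(K) = d = 345.
disc(K) = 345 is not divisible by 809; 809 is unramified.
Euler's criterion: 345^404 mod 809 = 808. Thus (345|809) = -1.
(345/809) = -1, so 809 is inert.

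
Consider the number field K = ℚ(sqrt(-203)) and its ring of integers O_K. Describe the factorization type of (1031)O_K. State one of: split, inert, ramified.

split — (1031) = 𝔭₁𝔭₂ with 𝔭₁ ≠ 𝔭₂

-203 mod 4 = 1, hence disc K = -203 and O_K = ℤ[(1+√-203)/2].
Since gcd(1031, -203) = 1 the prime 1031 does not ramify.
Compute (-203/1031) via Euler: 828^((1031-1)/2) mod 1031 = 1, so (-203/1031) = 1.
d is a quadratic residue mod p, hence 1031 splits in O_K.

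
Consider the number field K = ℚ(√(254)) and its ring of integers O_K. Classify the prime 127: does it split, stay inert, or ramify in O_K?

127 is ramified

d = 254 ≡ 2 (mod 4), so O_K = ℤ[√254] and disc(K) = 4d = 1016.
127 divides disc(K) = 1016, so 127 ramifies.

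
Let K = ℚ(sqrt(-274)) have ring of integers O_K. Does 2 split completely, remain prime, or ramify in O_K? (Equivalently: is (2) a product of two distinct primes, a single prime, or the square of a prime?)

-274 mod 4 = 2, hence disc K = 4·(-274) = -1096 and O_K = ℤ[√-274].
2 divides disc(K) = -1096, so 2 ramifies.

ramifies in O_K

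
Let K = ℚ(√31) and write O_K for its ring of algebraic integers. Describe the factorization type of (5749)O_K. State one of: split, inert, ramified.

31 mod 4 = 3, hence disc K = 4·31 = 124 and O_K = ℤ[√31].
5749 ∤ 124, so 5749 is unramified.
Legendre symbol by Euler's criterion: (31/5749) ≡ 31^2874 ≡ 1 (mod 5749), i.e. (31/5749) = 1.
(31/5749) = 1, so 5749 splits.

split — (5749) = 𝔭₁𝔭₂ with 𝔭₁ ≠ 𝔭₂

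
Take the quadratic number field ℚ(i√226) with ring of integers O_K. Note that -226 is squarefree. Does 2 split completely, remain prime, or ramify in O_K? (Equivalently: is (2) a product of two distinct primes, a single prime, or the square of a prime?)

ramified — (2) = 𝔭²

d = -226 ≡ 2 (mod 4), so O_K = ℤ[√-226] and disc(K) = 4d = -904.
Ramification test: 2 | -904. The prime 2 ramifies in K.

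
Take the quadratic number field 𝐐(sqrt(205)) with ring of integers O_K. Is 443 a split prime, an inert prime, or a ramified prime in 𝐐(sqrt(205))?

205 mod 4 = 1, hence disc K = 205 and O_K = ℤ[(1+√205)/2].
disc(K) = 205 is not divisible by 443; 443 is unramified.
(205/443) = 205^221 mod 443 = 442, giving Legendre symbol -1.
d is a non-residue mod p, hence 443 remains inert in O_K.

inert — (443) stays prime in O_K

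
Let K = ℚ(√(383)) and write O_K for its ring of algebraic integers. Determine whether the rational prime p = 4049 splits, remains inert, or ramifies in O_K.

383 mod 4 = 3, hence disc K = 4·383 = 1532 and O_K = ℤ[√383].
4049 ∤ 1532, so 4049 is unramified.
Compute (383/4049) via Euler: 383^((4049-1)/2) mod 4049 = 1, so (383/4049) = 1.
Legendre symbol 1 ⇒ 4049 is split.

splits completely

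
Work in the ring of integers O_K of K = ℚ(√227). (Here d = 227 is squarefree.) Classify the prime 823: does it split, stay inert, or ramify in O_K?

d = 227 ≡ 3 (mod 4), so O_K = ℤ[√227] and disc(K) = 4d = 908.
disc(K) = 908 is not divisible by 823; 823 is unramified.
Legendre symbol by Euler's criterion: (227/823) ≡ 227^411 ≡ 1 (mod 823), i.e. (227/823) = 1.
(227/823) = 1, so 823 splits.

p splits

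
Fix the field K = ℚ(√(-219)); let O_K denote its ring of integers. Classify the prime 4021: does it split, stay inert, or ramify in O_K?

split

d = -219 ≡ 1 (mod 4), so O_K = ℤ[(1+√-219)/2] and disc(K) = d = -219.
4021 ∤ -219, so 4021 is unramified.
(-219/4021) = 3802^2010 mod 4021 = 1, giving Legendre symbol 1.
Legendre symbol 1 ⇒ 4021 is split.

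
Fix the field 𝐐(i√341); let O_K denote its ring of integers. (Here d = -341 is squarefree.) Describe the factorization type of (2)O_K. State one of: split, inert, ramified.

ramifies in O_K

-341 mod 4 = 3, hence disc K = 4·(-341) = -1364 and O_K = ℤ[√-341].
disc(K) = -1364 = 2·(-682), so p = 2 is ramified.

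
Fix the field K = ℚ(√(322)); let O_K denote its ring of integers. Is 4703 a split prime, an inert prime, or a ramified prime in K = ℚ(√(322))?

p splits

322 mod 4 = 2, hence disc K = 4·322 = 1288 and O_K = ℤ[√322].
4703 ∤ 1288, so 4703 is unramified.
Compute (322/4703) via Euler: 322^((4703-1)/2) mod 4703 = 1, so (322/4703) = 1.
(322/4703) = 1, so 4703 splits.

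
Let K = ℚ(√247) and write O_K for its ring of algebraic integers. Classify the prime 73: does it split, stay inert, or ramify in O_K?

d = 247 ≡ 3 (mod 4), so O_K = ℤ[√247] and disc(K) = 4d = 988.
73 ∤ 988, so 73 is unramified.
Euler's criterion: 247^36 mod 73 = 72. Thus (247|73) = -1.
d is a non-residue mod p, hence 73 remains inert in O_K.

inert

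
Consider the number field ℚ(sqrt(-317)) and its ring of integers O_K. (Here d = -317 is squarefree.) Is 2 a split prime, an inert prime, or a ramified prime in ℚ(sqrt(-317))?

Since -317 ≢ 1 mod 4, the ring of integers is ℤ[√-317] with discriminant 4·(-317) = -1268.
Ramification test: 2 | -1268. The prime 2 ramifies in K.

ramifies in O_K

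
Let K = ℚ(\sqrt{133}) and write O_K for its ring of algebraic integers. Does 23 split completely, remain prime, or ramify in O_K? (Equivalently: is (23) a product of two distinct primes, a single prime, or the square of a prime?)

split — (23) = 𝔭₁𝔭₂ with 𝔭₁ ≠ 𝔭₂

d = 133 ≡ 1 (mod 4), so O_K = ℤ[(1+√133)/2] and disc(K) = d = 133.
23 ∤ 133, so 23 is unramified.
Compute (133/23) via Euler: 18^((23-1)/2) mod 23 = 1, so (133/23) = 1.
Legendre symbol 1 ⇒ 23 is split.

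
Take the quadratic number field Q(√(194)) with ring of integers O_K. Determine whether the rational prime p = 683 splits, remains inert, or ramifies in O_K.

d = 194 ≡ 2 (mod 4), so O_K = ℤ[√194] and disc(K) = 4d = 776.
disc(K) = 776 is not divisible by 683; 683 is unramified.
Compute (194/683) via Euler: 194^((683-1)/2) mod 683 = 682, so (194/683) = -1.
d is a non-residue mod p, hence 683 remains inert in O_K.

inert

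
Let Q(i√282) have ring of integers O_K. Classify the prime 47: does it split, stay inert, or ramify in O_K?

47 is ramified

-282 mod 4 = 2, hence disc K = 4·(-282) = -1128 and O_K = ℤ[√-282].
disc(K) = -1128 = 47·(-24), so p = 47 is ramified.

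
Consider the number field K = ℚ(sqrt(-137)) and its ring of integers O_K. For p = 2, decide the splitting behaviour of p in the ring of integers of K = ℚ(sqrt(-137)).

ramifies in O_K

d = -137 ≡ 3 (mod 4), so O_K = ℤ[√-137] and disc(K) = 4d = -548.
Ramification test: 2 | -548. The prime 2 ramifies in K.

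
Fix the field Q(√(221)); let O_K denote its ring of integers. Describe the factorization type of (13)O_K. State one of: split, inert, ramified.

221 mod 4 = 1, hence disc K = 221 and O_K = ℤ[(1+√221)/2].
13 divides disc(K) = 221, so 13 ramifies.

p ramifies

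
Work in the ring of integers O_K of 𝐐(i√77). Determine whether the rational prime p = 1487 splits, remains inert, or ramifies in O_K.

-77 mod 4 = 3, hence disc K = 4·(-77) = -308 and O_K = ℤ[√-77].
1487 ∤ -308, so 1487 is unramified.
Compute (-77/1487) via Euler: 1410^((1487-1)/2) mod 1487 = 1486, so (-77/1487) = -1.
(-77/1487) = -1, so 1487 is inert.

p is inert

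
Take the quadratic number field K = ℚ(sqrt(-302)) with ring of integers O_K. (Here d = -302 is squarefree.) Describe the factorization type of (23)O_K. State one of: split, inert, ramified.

inert

Since -302 ≢ 1 mod 4, the ring of integers is ℤ[√-302] with discriminant 4·(-302) = -1208.
Since gcd(23, -1208) = 1 the prime 23 does not ramify.
Legendre symbol by Euler's criterion: (-302/23) ≡ (-302)^11 ≡ 22 (mod 23), i.e. (-302/23) = -1.
Legendre symbol -1 ⇒ 23 is inert.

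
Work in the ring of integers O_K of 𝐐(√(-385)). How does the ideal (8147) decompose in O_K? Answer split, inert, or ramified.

Since -385 ≢ 1 mod 4, the ring of integers is ℤ[√-385] with discriminant 4·(-385) = -1540.
disc(K) = -1540 is not divisible by 8147; 8147 is unramified.
Compute (-385/8147) via Euler: 7762^((8147-1)/2) mod 8147 = 1, so (-385/8147) = 1.
Legendre symbol 1 ⇒ 8147 is split.

splits completely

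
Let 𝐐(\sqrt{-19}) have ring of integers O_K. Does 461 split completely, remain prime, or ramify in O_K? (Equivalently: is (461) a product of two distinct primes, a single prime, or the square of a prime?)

d = -19 ≡ 1 (mod 4), so O_K = ℤ[(1+√-19)/2] and disc(K) = d = -19.
Since gcd(461, -19) = 1 the prime 461 does not ramify.
(-19/461) = 442^230 mod 461 = 1, giving Legendre symbol 1.
(-19/461) = 1, so 461 splits.

splits completely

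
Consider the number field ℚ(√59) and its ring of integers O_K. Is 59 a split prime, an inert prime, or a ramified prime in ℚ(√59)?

d = 59 ≡ 3 (mod 4), so O_K = ℤ[√59] and disc(K) = 4d = 236.
disc(K) = 236 = 59·4, so p = 59 is ramified.

p ramifies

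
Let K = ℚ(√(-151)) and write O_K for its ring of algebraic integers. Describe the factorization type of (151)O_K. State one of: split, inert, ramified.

ramified — (151) = 𝔭²

Since -151 ≡ 1 mod 4, the ring of integers is ℤ[(1+√-151)/2] with discriminant -151.
151 divides disc(K) = -151, so 151 ramifies.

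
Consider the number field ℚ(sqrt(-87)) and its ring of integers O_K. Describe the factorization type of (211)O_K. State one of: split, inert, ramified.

-87 mod 4 = 1, hence disc K = -87 and O_K = ℤ[(1+√-87)/2].
211 ∤ -87, so 211 is unramified.
Euler's criterion: (-87)^105 mod 211 = 210. Thus (-87|211) = -1.
Legendre symbol -1 ⇒ 211 is inert.

inert — (211) stays prime in O_K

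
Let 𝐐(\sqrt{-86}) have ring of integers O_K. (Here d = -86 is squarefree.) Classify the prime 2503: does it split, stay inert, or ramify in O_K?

splits completely

d = -86 ≡ 2 (mod 4), so O_K = ℤ[√-86] and disc(K) = 4d = -344.
2503 ∤ -344, so 2503 is unramified.
Euler's criterion: (-86)^1251 mod 2503 = 1. Thus (-86|2503) = 1.
d is a quadratic residue mod p, hence 2503 splits in O_K.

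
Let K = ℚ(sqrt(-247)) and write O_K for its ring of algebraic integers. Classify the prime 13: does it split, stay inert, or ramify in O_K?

13 is ramified

-247 mod 4 = 1, hence disc K = -247 and O_K = ℤ[(1+√-247)/2].
13 divides disc(K) = -247, so 13 ramifies.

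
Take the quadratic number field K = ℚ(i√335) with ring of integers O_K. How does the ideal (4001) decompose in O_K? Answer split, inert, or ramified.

inert

d = -335 ≡ 1 (mod 4), so O_K = ℤ[(1+√-335)/2] and disc(K) = d = -335.
disc(K) = -335 is not divisible by 4001; 4001 is unramified.
(-335/4001) = 3666^2000 mod 4001 = 4000, giving Legendre symbol -1.
(-335/4001) = -1, so 4001 is inert.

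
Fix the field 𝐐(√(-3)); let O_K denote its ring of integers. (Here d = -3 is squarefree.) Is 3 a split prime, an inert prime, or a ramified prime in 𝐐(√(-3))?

-3 mod 4 = 1, hence disc K = -3 and O_K = ℤ[(1+√-3)/2].
disc(K) = -3 = 3·(-1), so p = 3 is ramified.

p ramifies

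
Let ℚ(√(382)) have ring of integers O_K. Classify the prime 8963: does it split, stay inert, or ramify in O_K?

split

d = 382 ≡ 2 (mod 4), so O_K = ℤ[√382] and disc(K) = 4d = 1528.
8963 ∤ 1528, so 8963 is unramified.
Euler's criterion: 382^4481 mod 8963 = 1. Thus (382|8963) = 1.
Legendre symbol 1 ⇒ 8963 is split.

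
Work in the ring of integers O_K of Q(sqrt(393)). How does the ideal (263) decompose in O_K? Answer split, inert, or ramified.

inert

d = 393 ≡ 1 (mod 4), so O_K = ℤ[(1+√393)/2] and disc(K) = d = 393.
263 ∤ 393, so 263 is unramified.
Euler's criterion: 393^131 mod 263 = 262. Thus (393|263) = -1.
Legendre symbol -1 ⇒ 263 is inert.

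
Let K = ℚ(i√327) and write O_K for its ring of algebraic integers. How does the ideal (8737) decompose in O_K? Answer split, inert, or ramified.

Since -327 ≡ 1 mod 4, the ring of integers is ℤ[(1+√-327)/2] with discriminant -327.
Since gcd(8737, -327) = 1 the prime 8737 does not ramify.
Compute (-327/8737) via Euler: 8410^((8737-1)/2) mod 8737 = 8736, so (-327/8737) = -1.
(-327/8737) = -1, so 8737 is inert.

inert — (8737) stays prime in O_K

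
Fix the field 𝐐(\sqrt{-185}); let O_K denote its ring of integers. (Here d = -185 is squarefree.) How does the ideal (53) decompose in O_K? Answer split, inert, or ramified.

d = -185 ≡ 3 (mod 4), so O_K = ℤ[√-185] and disc(K) = 4d = -740.
Since gcd(53, -740) = 1 the prime 53 does not ramify.
Compute (-185/53) via Euler: 27^((53-1)/2) mod 53 = 52, so (-185/53) = -1.
(-185/53) = -1, so 53 is inert.

remains prime (inert)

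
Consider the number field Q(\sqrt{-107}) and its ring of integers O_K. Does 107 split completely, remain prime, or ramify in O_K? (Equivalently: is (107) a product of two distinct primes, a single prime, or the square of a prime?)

-107 mod 4 = 1, hence disc K = -107 and O_K = ℤ[(1+√-107)/2].
Ramification test: 107 | -107. The prime 107 ramifies in K.

ramified — (107) = 𝔭²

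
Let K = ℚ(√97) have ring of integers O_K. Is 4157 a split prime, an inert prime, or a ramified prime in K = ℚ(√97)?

inert

97 mod 4 = 1, hence disc K = 97 and O_K = ℤ[(1+√97)/2].
disc(K) = 97 is not divisible by 4157; 4157 is unramified.
Compute (97/4157) via Euler: 97^((4157-1)/2) mod 4157 = 4156, so (97/4157) = -1.
Legendre symbol -1 ⇒ 4157 is inert.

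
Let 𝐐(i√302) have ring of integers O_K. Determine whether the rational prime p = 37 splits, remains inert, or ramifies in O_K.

-302 mod 4 = 2, hence disc K = 4·(-302) = -1208 and O_K = ℤ[√-302].
disc(K) = -1208 is not divisible by 37; 37 is unramified.
Compute (-302/37) via Euler: 31^((37-1)/2) mod 37 = 36, so (-302/37) = -1.
Legendre symbol -1 ⇒ 37 is inert.

p is inert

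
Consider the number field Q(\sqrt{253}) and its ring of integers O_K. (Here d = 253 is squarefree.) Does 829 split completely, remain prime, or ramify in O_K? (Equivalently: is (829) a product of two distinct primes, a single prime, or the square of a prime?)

d = 253 ≡ 1 (mod 4), so O_K = ℤ[(1+√253)/2] and disc(K) = d = 253.
Since gcd(829, 253) = 1 the prime 829 does not ramify.
Euler's criterion: 253^414 mod 829 = 1. Thus (253|829) = 1.
(253/829) = 1, so 829 splits.

split — (829) = 𝔭₁𝔭₂ with 𝔭₁ ≠ 𝔭₂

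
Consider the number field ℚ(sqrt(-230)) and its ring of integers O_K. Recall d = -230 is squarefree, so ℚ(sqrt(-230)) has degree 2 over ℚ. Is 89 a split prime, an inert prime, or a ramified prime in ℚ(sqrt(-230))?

d = -230 ≡ 2 (mod 4), so O_K = ℤ[√-230] and disc(K) = 4d = -920.
Since gcd(89, -920) = 1 the prime 89 does not ramify.
Euler's criterion: (-230)^44 mod 89 = 88. Thus (-230|89) = -1.
(-230/89) = -1, so 89 is inert.

inert — (89) stays prime in O_K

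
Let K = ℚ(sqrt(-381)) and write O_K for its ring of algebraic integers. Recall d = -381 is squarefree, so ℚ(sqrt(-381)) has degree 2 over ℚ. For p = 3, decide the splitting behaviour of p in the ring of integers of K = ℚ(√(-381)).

Since -381 ≢ 1 mod 4, the ring of integers is ℤ[√-381] with discriminant 4·(-381) = -1524.
3 divides disc(K) = -1524, so 3 ramifies.

ramifies in O_K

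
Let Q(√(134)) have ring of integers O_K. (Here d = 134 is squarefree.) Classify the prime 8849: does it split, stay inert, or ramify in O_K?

Since 134 ≢ 1 mod 4, the ring of integers is ℤ[√134] with discriminant 4·134 = 536.
8849 ∤ 536, so 8849 is unramified.
(134/8849) = 134^4424 mod 8849 = 8848, giving Legendre symbol -1.
Legendre symbol -1 ⇒ 8849 is inert.

p is inert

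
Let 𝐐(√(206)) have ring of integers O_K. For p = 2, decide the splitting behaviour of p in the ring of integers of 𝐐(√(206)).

206 mod 4 = 2, hence disc K = 4·206 = 824 and O_K = ℤ[√206].
Ramification test: 2 | 824. The prime 2 ramifies in K.

ramified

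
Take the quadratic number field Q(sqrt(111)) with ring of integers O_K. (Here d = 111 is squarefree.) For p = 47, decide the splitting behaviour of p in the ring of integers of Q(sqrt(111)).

split — (47) = 𝔭₁𝔭₂ with 𝔭₁ ≠ 𝔭₂

d = 111 ≡ 3 (mod 4), so O_K = ℤ[√111] and disc(K) = 4d = 444.
Since gcd(47, 444) = 1 the prime 47 does not ramify.
(111/47) = 17^23 mod 47 = 1, giving Legendre symbol 1.
(111/47) = 1, so 47 splits.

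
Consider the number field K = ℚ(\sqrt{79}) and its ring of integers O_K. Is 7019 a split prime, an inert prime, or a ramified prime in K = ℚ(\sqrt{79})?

d = 79 ≡ 3 (mod 4), so O_K = ℤ[√79] and disc(K) = 4d = 316.
7019 ∤ 316, so 7019 is unramified.
Compute (79/7019) via Euler: 79^((7019-1)/2) mod 7019 = 7018, so (79/7019) = -1.
Legendre symbol -1 ⇒ 7019 is inert.

p is inert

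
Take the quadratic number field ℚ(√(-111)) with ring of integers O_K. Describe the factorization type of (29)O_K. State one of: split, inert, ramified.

Since -111 ≡ 1 mod 4, the ring of integers is ℤ[(1+√-111)/2] with discriminant -111.
Since gcd(29, -111) = 1 the prime 29 does not ramify.
Compute (-111/29) via Euler: 5^((29-1)/2) mod 29 = 1, so (-111/29) = 1.
(-111/29) = 1, so 29 splits.

split — (29) = 𝔭₁𝔭₂ with 𝔭₁ ≠ 𝔭₂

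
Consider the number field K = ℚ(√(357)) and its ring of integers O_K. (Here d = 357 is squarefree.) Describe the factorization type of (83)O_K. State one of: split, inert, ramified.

357 mod 4 = 1, hence disc K = 357 and O_K = ℤ[(1+√357)/2].
disc(K) = 357 is not divisible by 83; 83 is unramified.
Legendre symbol by Euler's criterion: (357/83) ≡ 357^41 ≡ 1 (mod 83), i.e. (357/83) = 1.
d is a quadratic residue mod p, hence 83 splits in O_K.

split — (83) = 𝔭₁𝔭₂ with 𝔭₁ ≠ 𝔭₂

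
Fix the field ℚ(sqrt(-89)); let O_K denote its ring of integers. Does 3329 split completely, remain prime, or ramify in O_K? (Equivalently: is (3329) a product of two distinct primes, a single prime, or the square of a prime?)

d = -89 ≡ 3 (mod 4), so O_K = ℤ[√-89] and disc(K) = 4d = -356.
Since gcd(3329, -356) = 1 the prime 3329 does not ramify.
(-89/3329) = 3240^1664 mod 3329 = 1, giving Legendre symbol 1.
Legendre symbol 1 ⇒ 3329 is split.

3329 splits in O_K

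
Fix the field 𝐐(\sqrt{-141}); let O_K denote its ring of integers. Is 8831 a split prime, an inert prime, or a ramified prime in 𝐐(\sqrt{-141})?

split

-141 mod 4 = 3, hence disc K = 4·(-141) = -564 and O_K = ℤ[√-141].
8831 ∤ -564, so 8831 is unramified.
Legendre symbol by Euler's criterion: (-141/8831) ≡ (-141)^4415 ≡ 1 (mod 8831), i.e. (-141/8831) = 1.
Legendre symbol 1 ⇒ 8831 is split.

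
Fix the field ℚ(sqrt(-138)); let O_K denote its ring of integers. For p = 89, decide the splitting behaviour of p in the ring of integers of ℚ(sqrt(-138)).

split — (89) = 𝔭₁𝔭₂ with 𝔭₁ ≠ 𝔭₂

d = -138 ≡ 2 (mod 4), so O_K = ℤ[√-138] and disc(K) = 4d = -552.
89 ∤ -552, so 89 is unramified.
Euler's criterion: (-138)^44 mod 89 = 1. Thus (-138|89) = 1.
Legendre symbol 1 ⇒ 89 is split.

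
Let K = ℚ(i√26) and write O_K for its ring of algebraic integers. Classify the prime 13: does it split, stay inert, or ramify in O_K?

d = -26 ≡ 2 (mod 4), so O_K = ℤ[√-26] and disc(K) = 4d = -104.
Ramification test: 13 | -104. The prime 13 ramifies in K.

ramifies in O_K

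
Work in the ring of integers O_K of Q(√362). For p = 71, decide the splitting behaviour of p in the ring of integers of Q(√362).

Since 362 ≢ 1 mod 4, the ring of integers is ℤ[√362] with discriminant 4·362 = 1448.
71 ∤ 1448, so 71 is unramified.
Compute (362/71) via Euler: 7^((71-1)/2) mod 71 = 70, so (362/71) = -1.
(362/71) = -1, so 71 is inert.

remains prime (inert)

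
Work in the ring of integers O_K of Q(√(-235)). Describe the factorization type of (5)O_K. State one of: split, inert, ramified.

ramified — (5) = 𝔭²

Since -235 ≡ 1 mod 4, the ring of integers is ℤ[(1+√-235)/2] with discriminant -235.
5 divides disc(K) = -235, so 5 ramifies.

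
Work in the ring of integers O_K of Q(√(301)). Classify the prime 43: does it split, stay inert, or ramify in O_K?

d = 301 ≡ 1 (mod 4), so O_K = ℤ[(1+√301)/2] and disc(K) = d = 301.
disc(K) = 301 = 43·7, so p = 43 is ramified.

ramifies in O_K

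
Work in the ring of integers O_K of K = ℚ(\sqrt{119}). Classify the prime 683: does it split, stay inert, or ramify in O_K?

split

Since 119 ≢ 1 mod 4, the ring of integers is ℤ[√119] with discriminant 4·119 = 476.
Since gcd(683, 476) = 1 the prime 683 does not ramify.
Legendre symbol by Euler's criterion: (119/683) ≡ 119^341 ≡ 1 (mod 683), i.e. (119/683) = 1.
(119/683) = 1, so 683 splits.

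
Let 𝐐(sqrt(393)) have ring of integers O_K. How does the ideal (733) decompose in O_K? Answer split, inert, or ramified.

Since 393 ≡ 1 mod 4, the ring of integers is ℤ[(1+√393)/2] with discriminant 393.
disc(K) = 393 is not divisible by 733; 733 is unramified.
Legendre symbol by Euler's criterion: (393/733) ≡ 393^366 ≡ 732 (mod 733), i.e. (393/733) = -1.
d is a non-residue mod p, hence 733 remains inert in O_K.

733 remains inert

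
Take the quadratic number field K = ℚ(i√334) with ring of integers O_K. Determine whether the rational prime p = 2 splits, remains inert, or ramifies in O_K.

ramified — (2) = 𝔭²

d = -334 ≡ 2 (mod 4), so O_K = ℤ[√-334] and disc(K) = 4d = -1336.
Ramification test: 2 | -1336. The prime 2 ramifies in K.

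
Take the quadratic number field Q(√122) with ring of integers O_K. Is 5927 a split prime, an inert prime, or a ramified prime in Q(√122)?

remains prime (inert)

d = 122 ≡ 2 (mod 4), so O_K = ℤ[√122] and disc(K) = 4d = 488.
Since gcd(5927, 488) = 1 the prime 5927 does not ramify.
Legendre symbol by Euler's criterion: (122/5927) ≡ 122^2963 ≡ 5926 (mod 5927), i.e. (122/5927) = -1.
(122/5927) = -1, so 5927 is inert.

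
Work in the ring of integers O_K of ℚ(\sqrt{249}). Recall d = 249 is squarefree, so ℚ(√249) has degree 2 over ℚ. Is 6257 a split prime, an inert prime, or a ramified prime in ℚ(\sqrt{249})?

split

Since 249 ≡ 1 mod 4, the ring of integers is ℤ[(1+√249)/2] with discriminant 249.
6257 ∤ 249, so 6257 is unramified.
(249/6257) = 249^3128 mod 6257 = 1, giving Legendre symbol 1.
(249/6257) = 1, so 6257 splits.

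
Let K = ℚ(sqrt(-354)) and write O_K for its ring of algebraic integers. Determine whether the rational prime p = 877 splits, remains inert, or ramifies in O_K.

d = -354 ≡ 2 (mod 4), so O_K = ℤ[√-354] and disc(K) = 4d = -1416.
Since gcd(877, -1416) = 1 the prime 877 does not ramify.
Compute (-354/877) via Euler: 523^((877-1)/2) mod 877 = 876, so (-354/877) = -1.
Legendre symbol -1 ⇒ 877 is inert.

p is inert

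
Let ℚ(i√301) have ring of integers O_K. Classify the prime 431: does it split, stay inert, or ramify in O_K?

Since -301 ≢ 1 mod 4, the ring of integers is ℤ[√-301] with discriminant 4·(-301) = -1204.
Since gcd(431, -1204) = 1 the prime 431 does not ramify.
(-301/431) = 130^215 mod 431 = 430, giving Legendre symbol -1.
d is a non-residue mod p, hence 431 remains inert in O_K.

remains prime (inert)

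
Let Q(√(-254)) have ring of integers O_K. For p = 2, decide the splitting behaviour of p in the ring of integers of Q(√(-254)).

ramifies in O_K

-254 mod 4 = 2, hence disc K = 4·(-254) = -1016 and O_K = ℤ[√-254].
disc(K) = -1016 = 2·(-508), so p = 2 is ramified.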